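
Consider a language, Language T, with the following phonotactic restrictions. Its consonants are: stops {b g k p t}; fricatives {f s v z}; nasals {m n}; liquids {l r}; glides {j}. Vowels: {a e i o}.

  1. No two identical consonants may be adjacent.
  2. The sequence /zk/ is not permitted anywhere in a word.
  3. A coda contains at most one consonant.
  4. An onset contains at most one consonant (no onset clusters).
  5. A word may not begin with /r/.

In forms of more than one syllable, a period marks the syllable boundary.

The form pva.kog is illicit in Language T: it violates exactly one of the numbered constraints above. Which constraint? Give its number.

pva.kog: syllable 1 onset /pv/ has 2 consonants (> 1).
This is a violation of constraint 4: "An onset contains at most one consonant (no onset clusters)."
The remaining constraints (1, 2, 3, 5) are satisfied.

4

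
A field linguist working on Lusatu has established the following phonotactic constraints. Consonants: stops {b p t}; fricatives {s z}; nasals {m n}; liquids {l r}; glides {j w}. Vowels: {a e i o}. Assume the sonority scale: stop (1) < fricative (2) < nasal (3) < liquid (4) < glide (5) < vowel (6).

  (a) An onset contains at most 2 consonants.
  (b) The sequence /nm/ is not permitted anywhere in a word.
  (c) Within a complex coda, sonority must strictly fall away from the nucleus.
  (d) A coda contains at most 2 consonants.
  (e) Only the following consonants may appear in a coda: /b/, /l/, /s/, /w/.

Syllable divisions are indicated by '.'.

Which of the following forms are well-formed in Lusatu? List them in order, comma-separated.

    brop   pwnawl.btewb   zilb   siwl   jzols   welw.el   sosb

brop — violates constraint (e): syllable 1 coda contains /p/, which is not a licensed coda consonant → ill-formed
pwnawl.btewb — violates constraint (a): syllable 1 onset /pwn/ has 3 consonants (> 2) → ill-formed
zilb — σ1 onset /z/, coda /lb/ (4→1 falls) ok → well-formed
siwl — σ1 onset /s/, coda /wl/ (5→4 falls) ok → well-formed
jzols — σ1 onset /jz/ (2C), coda /ls/ (4→2 falls) ok → well-formed
welw.el — violates constraint (c): syllable 1 coda /lw/: /l/ (liquid, 4) → /w/ (glide, 5) does not fall → ill-formed
sosb — σ1 onset /s/, coda /sb/ (2→1 falls) ok → well-formed

zilb, siwl, jzols, sosb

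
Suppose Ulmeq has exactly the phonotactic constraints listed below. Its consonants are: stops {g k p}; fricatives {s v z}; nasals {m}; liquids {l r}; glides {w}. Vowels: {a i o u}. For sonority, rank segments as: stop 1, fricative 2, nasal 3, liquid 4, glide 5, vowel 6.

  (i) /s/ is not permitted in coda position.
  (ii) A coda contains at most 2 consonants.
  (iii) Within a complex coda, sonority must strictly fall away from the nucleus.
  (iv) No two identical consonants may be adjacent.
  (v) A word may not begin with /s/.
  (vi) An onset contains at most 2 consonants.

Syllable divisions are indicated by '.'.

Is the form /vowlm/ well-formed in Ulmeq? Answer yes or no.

/vowlm/ — violates constraint (ii): syllable 1 coda /wlm/ has 3 consonants (> 2) → ill-formed

no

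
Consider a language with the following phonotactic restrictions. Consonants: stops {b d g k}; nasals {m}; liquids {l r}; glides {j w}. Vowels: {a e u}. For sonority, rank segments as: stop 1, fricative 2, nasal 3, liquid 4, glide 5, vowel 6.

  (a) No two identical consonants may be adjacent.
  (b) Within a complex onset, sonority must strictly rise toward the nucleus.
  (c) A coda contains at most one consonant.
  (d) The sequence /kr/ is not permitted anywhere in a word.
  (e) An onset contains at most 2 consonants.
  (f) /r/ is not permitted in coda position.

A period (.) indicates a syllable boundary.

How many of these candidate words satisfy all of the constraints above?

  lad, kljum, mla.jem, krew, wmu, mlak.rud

2

lad — σ1 onset /l/, coda /d/ ok → well-formed
kljum — violates constraint (e): syllable 1 onset /klj/ has 3 consonants (> 2) → ill-formed
mla.jem — σ1 onset /ml/ (3→4 rises), coda /∅/ ok; σ2 onset /j/, coda /m/ ok → well-formed
krew — violates constraint (d): contains banned sequence /kr/ → ill-formed
wmu — violates constraint (b): syllable 1 onset /wm/: /w/ (glide, 5) → /m/ (nasal, 3) does not rise → ill-formed
mlak.rud — violates constraint (d): contains banned sequence /kr/ → ill-formed
Well-formed: lad, mla.jem → 2.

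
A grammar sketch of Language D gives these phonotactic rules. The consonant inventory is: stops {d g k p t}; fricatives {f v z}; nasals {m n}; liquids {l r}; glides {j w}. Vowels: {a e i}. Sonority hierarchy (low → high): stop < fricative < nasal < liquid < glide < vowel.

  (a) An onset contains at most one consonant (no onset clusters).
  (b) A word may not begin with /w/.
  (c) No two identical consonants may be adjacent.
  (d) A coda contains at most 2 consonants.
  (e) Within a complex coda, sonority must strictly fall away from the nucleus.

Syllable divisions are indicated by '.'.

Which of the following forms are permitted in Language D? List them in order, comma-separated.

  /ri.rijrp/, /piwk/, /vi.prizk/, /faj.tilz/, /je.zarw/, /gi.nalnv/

/piwk/, /faj.tilz/

/ri.rijrp/ — violates constraint (d): syllable 2 coda /jrp/ has 3 consonants (> 2) → not permitted
/piwk/ — σ1 onset /p/, coda /wk/ (5→1 falls) ok → permitted
/vi.prizk/ — violates constraint (a): syllable 2 onset /pr/ has 2 consonants (> 1) → not permitted
/faj.tilz/ — σ1 onset /f/, coda /j/ ok; σ2 onset /t/, coda /lz/ (4→2 falls) ok → permitted
/je.zarw/ — violates constraint (e): syllable 2 coda /rw/: /r/ (liquid, 4) → /w/ (glide, 5) does not fall → not permitted
/gi.nalnv/ — violates constraint (d): syllable 2 coda /lnv/ has 3 consonants (> 2) → not permitted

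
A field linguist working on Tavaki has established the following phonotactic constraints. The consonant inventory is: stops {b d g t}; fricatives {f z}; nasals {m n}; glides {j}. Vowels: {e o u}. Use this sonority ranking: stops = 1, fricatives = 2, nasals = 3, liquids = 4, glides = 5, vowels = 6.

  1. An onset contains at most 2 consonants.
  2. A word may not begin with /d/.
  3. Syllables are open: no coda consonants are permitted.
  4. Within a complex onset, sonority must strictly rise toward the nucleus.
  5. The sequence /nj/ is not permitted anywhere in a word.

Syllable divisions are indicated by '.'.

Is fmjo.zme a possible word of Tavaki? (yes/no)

no

fmjo.zme — violates constraint 1: syllable 1 onset /fmj/ has 3 consonants (> 2) → not permitted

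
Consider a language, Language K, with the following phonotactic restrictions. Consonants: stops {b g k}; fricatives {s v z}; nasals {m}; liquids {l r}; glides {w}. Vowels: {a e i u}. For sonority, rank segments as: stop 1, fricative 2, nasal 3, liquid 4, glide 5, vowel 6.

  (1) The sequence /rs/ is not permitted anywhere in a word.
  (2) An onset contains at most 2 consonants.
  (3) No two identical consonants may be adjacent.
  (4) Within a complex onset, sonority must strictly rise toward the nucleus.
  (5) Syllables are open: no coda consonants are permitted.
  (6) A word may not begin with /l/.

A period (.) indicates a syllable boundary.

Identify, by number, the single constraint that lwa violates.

lwa: word begins with /l/.
This is a violation of constraint 6: "A word may not begin with /l/."
The remaining constraints (1, 2, 3, 4, 5) are satisfied.

6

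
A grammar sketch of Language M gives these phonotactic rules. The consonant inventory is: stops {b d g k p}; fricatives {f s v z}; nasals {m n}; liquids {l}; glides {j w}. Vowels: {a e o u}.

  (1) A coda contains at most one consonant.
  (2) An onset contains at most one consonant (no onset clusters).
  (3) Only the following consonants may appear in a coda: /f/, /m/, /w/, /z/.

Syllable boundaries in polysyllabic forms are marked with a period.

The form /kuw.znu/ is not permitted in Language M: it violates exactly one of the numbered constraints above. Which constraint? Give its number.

/kuw.znu/: syllable 2 onset /zn/ has 2 consonants (> 1).
This is a violation of constraint 2: "An onset contains at most one consonant (no onset clusters)."
The remaining constraints (1, 3) are satisfied.

2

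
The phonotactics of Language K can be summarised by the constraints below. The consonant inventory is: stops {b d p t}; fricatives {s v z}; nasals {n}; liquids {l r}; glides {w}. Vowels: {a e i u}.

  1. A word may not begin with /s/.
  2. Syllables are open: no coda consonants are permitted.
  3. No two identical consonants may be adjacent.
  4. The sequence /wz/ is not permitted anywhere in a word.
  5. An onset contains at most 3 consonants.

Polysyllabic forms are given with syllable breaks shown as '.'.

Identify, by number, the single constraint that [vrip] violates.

2

[vrip]: syllable 1 coda /p/ has 1 consonant (> 0).
This is a violation of constraint 2: "Syllables are open: no coda consonants are permitted."
The remaining constraints (1, 3, 4, 5) are satisfied.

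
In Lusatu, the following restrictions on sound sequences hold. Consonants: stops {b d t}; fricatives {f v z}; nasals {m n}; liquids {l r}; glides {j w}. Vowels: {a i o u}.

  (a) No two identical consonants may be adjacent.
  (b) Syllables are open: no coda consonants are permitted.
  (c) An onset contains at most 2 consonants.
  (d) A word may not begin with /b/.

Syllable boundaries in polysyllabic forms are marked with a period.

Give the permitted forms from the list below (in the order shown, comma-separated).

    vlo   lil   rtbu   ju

vlo — σ1 onset /vl/ (2C), coda /∅/ ok → permitted
lil — violates constraint (b): syllable 1 coda /l/ has 1 consonant (> 0) → not permitted
rtbu — violates constraint (c): syllable 1 onset /rtb/ has 3 consonants (> 2) → not permitted
ju — σ1 onset /j/, coda /∅/ ok → permitted

vlo, ju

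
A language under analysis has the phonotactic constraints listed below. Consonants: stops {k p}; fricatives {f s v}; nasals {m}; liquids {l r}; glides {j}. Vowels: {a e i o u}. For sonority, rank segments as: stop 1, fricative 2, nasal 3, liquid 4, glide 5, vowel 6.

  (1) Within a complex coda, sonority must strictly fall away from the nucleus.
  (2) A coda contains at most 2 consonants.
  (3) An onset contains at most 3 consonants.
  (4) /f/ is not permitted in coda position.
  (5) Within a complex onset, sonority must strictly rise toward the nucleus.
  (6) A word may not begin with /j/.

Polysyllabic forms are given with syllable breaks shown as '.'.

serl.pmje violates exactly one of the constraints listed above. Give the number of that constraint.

serl.pmje: syllable 1 coda /rl/: /r/ (liquid, 4) → /l/ (liquid, 4) does not fall.
This is a violation of constraint 1: "Within a complex coda, sonority must strictly fall away from the nucleus."
The remaining constraints (2, 3, 4, 5, 6) are satisfied.

1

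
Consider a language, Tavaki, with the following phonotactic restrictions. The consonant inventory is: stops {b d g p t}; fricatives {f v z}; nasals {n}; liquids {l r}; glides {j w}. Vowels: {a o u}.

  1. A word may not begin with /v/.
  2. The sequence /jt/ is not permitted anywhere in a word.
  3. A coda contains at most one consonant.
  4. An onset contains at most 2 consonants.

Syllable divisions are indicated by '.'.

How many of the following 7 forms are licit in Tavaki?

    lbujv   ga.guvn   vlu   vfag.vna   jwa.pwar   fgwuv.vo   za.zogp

lbujv — violates constraint 3: syllable 1 coda /jv/ has 2 consonants (> 1) → illicit
ga.guvn — violates constraint 3: syllable 2 coda /vn/ has 2 consonants (> 1) → illicit
vlu — violates constraint 1: word begins with /v/ → illicit
vfag.vna — violates constraint 1: word begins with /v/ → illicit
jwa.pwar — σ1 onset /jw/ (2C), coda /∅/ ok; σ2 onset /pw/ (2C), coda /r/ ok → licit
fgwuv.vo — violates constraint 4: syllable 1 onset /fgw/ has 3 consonants (> 2) → illicit
za.zogp — violates constraint 3: syllable 2 coda /gp/ has 2 consonants (> 1) → illicit
Licit: jwa.pwar → 1.

1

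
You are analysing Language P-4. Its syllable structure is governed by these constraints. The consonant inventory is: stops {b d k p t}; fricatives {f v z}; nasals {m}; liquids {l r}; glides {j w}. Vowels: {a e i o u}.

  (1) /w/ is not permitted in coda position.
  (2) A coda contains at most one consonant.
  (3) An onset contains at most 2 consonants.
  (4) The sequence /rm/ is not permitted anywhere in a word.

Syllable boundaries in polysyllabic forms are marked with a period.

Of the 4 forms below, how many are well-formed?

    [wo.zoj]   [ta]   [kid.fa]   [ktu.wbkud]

3

[wo.zoj] — σ1 onset /w/, coda /∅/ ok; σ2 onset /z/, coda /j/ ok → well-formed
[ta] — σ1 onset /t/, coda /∅/ ok → well-formed
[kid.fa] — σ1 onset /k/, coda /d/ ok; σ2 onset /f/, coda /∅/ ok → well-formed
[ktu.wbkud] — violates constraint 3: syllable 2 onset /wbk/ has 3 consonants (> 2) → ill-formed
Well-formed: [wo.zoj], [ta], [kid.fa] → 3.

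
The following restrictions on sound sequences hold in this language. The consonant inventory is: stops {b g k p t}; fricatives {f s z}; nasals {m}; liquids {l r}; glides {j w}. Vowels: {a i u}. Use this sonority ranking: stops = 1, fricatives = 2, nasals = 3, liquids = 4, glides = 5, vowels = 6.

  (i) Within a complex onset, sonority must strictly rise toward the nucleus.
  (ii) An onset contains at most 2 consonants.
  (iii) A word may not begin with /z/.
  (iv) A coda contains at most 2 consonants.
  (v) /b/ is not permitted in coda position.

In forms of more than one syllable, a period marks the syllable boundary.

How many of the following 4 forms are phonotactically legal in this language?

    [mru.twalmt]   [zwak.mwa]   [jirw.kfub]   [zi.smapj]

0

[mru.twalmt] — violates constraint (iv): syllable 2 coda /lmt/ has 3 consonants (> 2) → phonotactically illegal
[zwak.mwa] — violates constraint (iii): word begins with /z/ → phonotactically illegal
[jirw.kfub] — violates constraint (v): syllable 2 coda contains /b/ → phonotactically illegal
[zi.smapj] — violates constraint (iii): word begins with /z/ → phonotactically illegal
No form is phonotactically legal → 0.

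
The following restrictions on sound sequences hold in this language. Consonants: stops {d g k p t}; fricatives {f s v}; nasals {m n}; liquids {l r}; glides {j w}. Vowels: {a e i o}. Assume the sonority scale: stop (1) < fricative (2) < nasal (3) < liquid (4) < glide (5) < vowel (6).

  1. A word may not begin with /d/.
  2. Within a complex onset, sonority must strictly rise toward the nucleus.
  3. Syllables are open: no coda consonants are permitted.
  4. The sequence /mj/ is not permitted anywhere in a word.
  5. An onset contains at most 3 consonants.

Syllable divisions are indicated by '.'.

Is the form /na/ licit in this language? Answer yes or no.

yes

/na/ — σ1 onset /n/, coda /∅/ ok → licit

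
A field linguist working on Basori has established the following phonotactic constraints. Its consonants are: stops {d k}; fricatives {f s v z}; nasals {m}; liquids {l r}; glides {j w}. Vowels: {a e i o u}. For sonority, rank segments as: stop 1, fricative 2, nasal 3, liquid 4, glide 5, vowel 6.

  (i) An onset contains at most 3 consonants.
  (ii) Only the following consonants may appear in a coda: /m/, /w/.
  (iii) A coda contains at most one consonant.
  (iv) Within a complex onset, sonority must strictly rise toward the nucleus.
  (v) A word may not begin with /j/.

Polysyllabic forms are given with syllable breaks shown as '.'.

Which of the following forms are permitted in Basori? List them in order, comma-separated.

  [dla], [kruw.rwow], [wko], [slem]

[dla], [kruw.rwow], [slem]

[dla] — σ1 onset /dl/ (1→4 rises), coda /∅/ ok → permitted
[kruw.rwow] — σ1 onset /kr/ (1→4 rises), coda /w/ ok; σ2 onset /rw/ (4→5 rises), coda /w/ ok → permitted
[wko] — violates constraint (iv): syllable 1 onset /wk/: /w/ (glide, 5) → /k/ (stop, 1) does not rise → not permitted
[slem] — σ1 onset /sl/ (2→4 rises), coda /m/ ok → permitted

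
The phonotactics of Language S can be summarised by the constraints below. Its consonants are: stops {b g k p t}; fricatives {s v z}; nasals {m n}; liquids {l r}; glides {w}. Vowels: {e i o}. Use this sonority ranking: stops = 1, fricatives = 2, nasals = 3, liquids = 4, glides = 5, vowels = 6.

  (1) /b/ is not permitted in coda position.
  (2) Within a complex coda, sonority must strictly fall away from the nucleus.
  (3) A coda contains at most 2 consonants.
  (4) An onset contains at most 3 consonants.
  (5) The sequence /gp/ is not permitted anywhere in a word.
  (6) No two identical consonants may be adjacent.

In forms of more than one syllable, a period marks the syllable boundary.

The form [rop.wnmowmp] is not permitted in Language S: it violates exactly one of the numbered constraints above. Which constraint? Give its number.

[rop.wnmowmp]: syllable 2 coda /wmp/ has 3 consonants (> 2).
This is a violation of constraint 3: "A coda contains at most 2 consonants."
The remaining constraints (1, 2, 4, 5, 6) are satisfied.

3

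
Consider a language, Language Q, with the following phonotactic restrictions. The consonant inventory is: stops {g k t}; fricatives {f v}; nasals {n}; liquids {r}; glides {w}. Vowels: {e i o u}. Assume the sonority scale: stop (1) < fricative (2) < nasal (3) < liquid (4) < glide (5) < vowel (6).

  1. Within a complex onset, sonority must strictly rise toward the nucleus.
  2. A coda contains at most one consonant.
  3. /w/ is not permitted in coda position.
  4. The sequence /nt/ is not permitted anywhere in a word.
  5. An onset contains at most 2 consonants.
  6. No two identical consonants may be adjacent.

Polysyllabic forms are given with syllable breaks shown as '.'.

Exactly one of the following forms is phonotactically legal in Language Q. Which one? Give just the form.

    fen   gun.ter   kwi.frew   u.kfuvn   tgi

fen — σ1 onset /f/, coda /n/ ok → phonotactically legal
gun.ter — violates constraint 4: contains banned sequence /nt/ → phonotactically illegal
kwi.frew — violates constraint 3: syllable 2 coda contains /w/ → phonotactically illegal
u.kfuvn — violates constraint 2: syllable 2 coda /vn/ has 2 consonants (> 1) → phonotactically illegal
tgi — violates constraint 1: syllable 1 onset /tg/: /t/ (stop, 1) → /g/ (stop, 1) does not rise → phonotactically illegal

fen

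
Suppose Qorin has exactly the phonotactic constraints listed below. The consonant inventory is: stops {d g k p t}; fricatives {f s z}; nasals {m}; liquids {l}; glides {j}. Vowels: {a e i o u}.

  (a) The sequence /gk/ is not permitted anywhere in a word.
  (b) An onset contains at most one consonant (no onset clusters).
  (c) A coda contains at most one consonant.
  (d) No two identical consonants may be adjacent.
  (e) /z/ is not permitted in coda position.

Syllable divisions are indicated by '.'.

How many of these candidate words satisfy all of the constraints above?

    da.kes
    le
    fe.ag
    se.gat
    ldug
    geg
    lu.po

6

da.kes — σ1 onset /d/, coda /∅/ ok; σ2 onset /k/, coda /s/ ok → permitted
le — σ1 onset /l/, coda /∅/ ok → permitted
fe.ag — σ1 onset /f/, coda /∅/ ok; σ2 onset /∅/, coda /g/ ok → permitted
se.gat — σ1 onset /s/, coda /∅/ ok; σ2 onset /g/, coda /t/ ok → permitted
ldug — violates constraint (b): syllable 1 onset /ld/ has 2 consonants (> 1) → not permitted
geg — σ1 onset /g/, coda /g/ ok → permitted
lu.po — σ1 onset /l/, coda /∅/ ok; σ2 onset /p/, coda /∅/ ok → permitted
Permitted: da.kes, le, fe.ag, se.gat, geg, lu.po → 6.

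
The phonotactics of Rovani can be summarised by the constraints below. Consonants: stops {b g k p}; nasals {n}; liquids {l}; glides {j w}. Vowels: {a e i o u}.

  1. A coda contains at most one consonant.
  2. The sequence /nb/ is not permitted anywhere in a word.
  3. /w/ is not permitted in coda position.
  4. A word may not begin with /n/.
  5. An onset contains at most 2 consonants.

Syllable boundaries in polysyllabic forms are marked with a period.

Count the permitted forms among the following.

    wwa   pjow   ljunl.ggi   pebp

1

wwa — σ1 onset /ww/ (2C), coda /∅/ ok → permitted
pjow — violates constraint 3: syllable 1 coda contains /w/ → not permitted
ljunl.ggi — violates constraint 1: syllable 1 coda /nl/ has 2 consonants (> 1) → not permitted
pebp — violates constraint 1: syllable 1 coda /bp/ has 2 consonants (> 1) → not permitted
Permitted: wwa → 1.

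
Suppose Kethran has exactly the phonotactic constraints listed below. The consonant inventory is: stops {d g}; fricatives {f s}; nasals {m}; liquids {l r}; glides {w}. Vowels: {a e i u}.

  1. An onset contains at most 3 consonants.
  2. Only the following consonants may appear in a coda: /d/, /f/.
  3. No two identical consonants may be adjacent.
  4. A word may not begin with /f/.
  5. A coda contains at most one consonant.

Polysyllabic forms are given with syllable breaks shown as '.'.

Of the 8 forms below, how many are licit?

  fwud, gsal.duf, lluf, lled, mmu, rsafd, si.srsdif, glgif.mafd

0

fwud — violates constraint 4: word begins with /f/ → illicit
gsal.duf — violates constraint 2: syllable 1 coda contains /l/, which is not a licensed coda consonant → illicit
lluf — violates constraint 3: adjacent identical consonants /ll/ → illicit
lled — violates constraint 3: adjacent identical consonants /ll/ → illicit
mmu — violates constraint 3: adjacent identical consonants /mm/ → illicit
rsafd — violates constraint 5: syllable 1 coda /fd/ has 2 consonants (> 1) → illicit
si.srsdif — violates constraint 1: syllable 2 onset /srsd/ has 4 consonants (> 3) → illicit
glgif.mafd — violates constraint 5: syllable 2 coda /fd/ has 2 consonants (> 1) → illicit
No form is licit → 0.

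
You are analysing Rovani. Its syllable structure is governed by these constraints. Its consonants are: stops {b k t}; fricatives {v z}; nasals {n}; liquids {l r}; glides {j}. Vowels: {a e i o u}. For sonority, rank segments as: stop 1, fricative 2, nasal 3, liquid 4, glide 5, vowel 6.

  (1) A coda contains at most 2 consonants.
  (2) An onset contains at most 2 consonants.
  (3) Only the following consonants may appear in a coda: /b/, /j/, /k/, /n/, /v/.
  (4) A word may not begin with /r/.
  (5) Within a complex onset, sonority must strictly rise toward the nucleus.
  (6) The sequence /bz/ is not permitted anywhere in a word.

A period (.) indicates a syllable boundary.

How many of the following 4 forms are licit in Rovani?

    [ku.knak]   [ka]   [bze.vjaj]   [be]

[ku.knak] — σ1 onset /k/, coda /∅/ ok; σ2 onset /kn/ (1→3 rises), coda /k/ ok → licit
[ka] — σ1 onset /k/, coda /∅/ ok → licit
[bze.vjaj] — violates constraint 6: contains banned sequence /bz/ → illicit
[be] — σ1 onset /b/, coda /∅/ ok → licit
Licit: [ku.knak], [ka], [be] → 3.

3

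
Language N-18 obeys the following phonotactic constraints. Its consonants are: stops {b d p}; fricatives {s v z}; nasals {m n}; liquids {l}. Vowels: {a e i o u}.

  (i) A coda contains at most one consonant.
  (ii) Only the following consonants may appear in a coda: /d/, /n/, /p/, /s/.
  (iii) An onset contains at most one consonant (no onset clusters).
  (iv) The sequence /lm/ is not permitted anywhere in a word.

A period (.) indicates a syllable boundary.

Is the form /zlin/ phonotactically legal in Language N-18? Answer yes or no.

/zlin/ — violates constraint (iii): syllable 1 onset /zl/ has 2 consonants (> 1) → phonotactically illegal

no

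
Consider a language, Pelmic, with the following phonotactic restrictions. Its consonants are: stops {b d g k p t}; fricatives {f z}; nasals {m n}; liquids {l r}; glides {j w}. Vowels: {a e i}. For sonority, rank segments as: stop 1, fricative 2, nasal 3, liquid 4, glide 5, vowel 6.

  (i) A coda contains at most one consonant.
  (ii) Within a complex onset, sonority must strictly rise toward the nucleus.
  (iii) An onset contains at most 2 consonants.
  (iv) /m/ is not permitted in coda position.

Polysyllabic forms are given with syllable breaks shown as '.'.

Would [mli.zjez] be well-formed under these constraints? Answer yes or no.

yes

[mli.zjez] — σ1 onset /ml/ (3→4 rises), coda /∅/ ok; σ2 onset /zj/ (2→5 rises), coda /z/ ok → well-formed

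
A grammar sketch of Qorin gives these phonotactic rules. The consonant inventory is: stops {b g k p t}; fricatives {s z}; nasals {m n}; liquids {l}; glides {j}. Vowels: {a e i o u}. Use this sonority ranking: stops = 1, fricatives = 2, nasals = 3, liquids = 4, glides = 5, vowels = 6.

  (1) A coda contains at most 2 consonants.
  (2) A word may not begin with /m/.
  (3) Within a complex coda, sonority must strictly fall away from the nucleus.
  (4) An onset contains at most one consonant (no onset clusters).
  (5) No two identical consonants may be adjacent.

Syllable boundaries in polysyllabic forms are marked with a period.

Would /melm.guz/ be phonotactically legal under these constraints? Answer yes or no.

no

/melm.guz/ — violates constraint 2: word begins with /m/ → phonotactically illegal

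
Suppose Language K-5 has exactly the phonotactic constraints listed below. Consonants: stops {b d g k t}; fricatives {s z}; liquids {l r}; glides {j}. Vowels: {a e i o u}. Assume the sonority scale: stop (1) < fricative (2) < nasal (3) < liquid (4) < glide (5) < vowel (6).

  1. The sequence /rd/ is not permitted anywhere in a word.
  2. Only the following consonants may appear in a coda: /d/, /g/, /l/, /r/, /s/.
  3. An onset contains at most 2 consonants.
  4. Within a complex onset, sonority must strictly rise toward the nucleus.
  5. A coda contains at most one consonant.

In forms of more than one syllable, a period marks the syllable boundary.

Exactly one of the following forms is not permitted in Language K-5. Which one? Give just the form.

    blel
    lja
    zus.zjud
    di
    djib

djib

blel — σ1 onset /bl/ (1→4 rises), coda /l/ ok → permitted
lja — σ1 onset /lj/ (4→5 rises), coda /∅/ ok → permitted
zus.zjud — σ1 onset /z/, coda /s/ ok; σ2 onset /zj/ (2→5 rises), coda /d/ ok → permitted
di — σ1 onset /d/, coda /∅/ ok → permitted
djib — violates constraint 2: syllable 1 coda contains /b/, which is not a licensed coda consonant → not permitted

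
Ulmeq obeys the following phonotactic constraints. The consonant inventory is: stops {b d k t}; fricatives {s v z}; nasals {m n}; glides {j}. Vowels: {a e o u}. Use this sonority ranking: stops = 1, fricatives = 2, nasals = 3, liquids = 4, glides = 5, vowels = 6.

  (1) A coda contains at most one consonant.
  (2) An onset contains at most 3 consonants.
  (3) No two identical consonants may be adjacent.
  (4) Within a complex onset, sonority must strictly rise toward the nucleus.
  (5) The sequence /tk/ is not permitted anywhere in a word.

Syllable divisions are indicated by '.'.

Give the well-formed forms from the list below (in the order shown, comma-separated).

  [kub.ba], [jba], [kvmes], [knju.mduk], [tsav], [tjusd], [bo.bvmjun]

[kvmes], [tsav]

[kub.ba] — violates constraint 3: adjacent identical consonants /bb/ → ill-formed
[jba] — violates constraint 4: syllable 1 onset /jb/: /j/ (glide, 5) → /b/ (stop, 1) does not rise → ill-formed
[kvmes] — σ1 onset /kvm/ (1→2→3 rises), coda /s/ ok → well-formed
[knju.mduk] — violates constraint 4: syllable 2 onset /md/: /m/ (nasal, 3) → /d/ (stop, 1) does not rise → ill-formed
[tsav] — σ1 onset /ts/ (1→2 rises), coda /v/ ok → well-formed
[tjusd] — violates constraint 1: syllable 1 coda /sd/ has 2 consonants (> 1) → ill-formed
[bo.bvmjun] — violates constraint 2: syllable 2 onset /bvmj/ has 4 consonants (> 3) → ill-formed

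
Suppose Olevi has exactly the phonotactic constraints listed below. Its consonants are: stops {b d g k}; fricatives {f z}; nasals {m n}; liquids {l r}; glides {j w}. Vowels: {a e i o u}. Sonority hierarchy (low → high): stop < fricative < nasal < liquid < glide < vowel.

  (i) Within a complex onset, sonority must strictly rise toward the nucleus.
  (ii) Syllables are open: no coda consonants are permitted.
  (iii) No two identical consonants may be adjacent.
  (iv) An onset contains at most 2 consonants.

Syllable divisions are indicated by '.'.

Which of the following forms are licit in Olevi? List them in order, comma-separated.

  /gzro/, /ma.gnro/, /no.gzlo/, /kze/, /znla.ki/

/kze/

/gzro/ — violates constraint (iv): syllable 1 onset /gzr/ has 3 consonants (> 2) → illicit
/ma.gnro/ — violates constraint (iv): syllable 2 onset /gnr/ has 3 consonants (> 2) → illicit
/no.gzlo/ — violates constraint (iv): syllable 2 onset /gzl/ has 3 consonants (> 2) → illicit
/kze/ — σ1 onset /kz/ (1→2 rises), coda /∅/ ok → licit
/znla.ki/ — violates constraint (iv): syllable 1 onset /znl/ has 3 consonants (> 2) → illicit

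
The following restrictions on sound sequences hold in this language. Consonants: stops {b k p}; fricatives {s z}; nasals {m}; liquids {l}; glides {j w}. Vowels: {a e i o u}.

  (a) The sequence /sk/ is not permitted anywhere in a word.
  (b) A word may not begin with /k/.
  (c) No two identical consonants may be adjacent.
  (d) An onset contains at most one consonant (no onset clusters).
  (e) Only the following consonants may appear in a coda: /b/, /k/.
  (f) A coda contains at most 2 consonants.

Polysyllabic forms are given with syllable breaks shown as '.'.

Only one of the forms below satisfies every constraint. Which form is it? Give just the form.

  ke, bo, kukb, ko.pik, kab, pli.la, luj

bo

ke — violates constraint (b): word begins with /k/ → illicit
bo — σ1 onset /b/, coda /∅/ ok → licit
kukb — violates constraint (b): word begins with /k/ → illicit
ko.pik — violates constraint (b): word begins with /k/ → illicit
kab — violates constraint (b): word begins with /k/ → illicit
pli.la — violates constraint (d): syllable 1 onset /pl/ has 2 consonants (> 1) → illicit
luj — violates constraint (e): syllable 1 coda contains /j/, which is not a licensed coda consonant → illicit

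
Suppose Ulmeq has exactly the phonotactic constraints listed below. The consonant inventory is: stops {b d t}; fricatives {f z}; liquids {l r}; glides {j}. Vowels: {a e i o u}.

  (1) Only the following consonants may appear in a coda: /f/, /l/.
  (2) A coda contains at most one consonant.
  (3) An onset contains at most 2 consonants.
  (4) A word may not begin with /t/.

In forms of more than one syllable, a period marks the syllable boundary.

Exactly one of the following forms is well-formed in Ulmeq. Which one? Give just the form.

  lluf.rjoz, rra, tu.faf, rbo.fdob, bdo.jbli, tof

rra

lluf.rjoz — violates constraint 1: syllable 2 coda contains /z/, which is not a licensed coda consonant → ill-formed
rra — σ1 onset /rr/ (2C), coda /∅/ ok → well-formed
tu.faf — violates constraint 4: word begins with /t/ → ill-formed
rbo.fdob — violates constraint 1: syllable 2 coda contains /b/, which is not a licensed coda consonant → ill-formed
bdo.jbli — violates constraint 3: syllable 2 onset /jbl/ has 3 consonants (> 2) → ill-formed
tof — violates constraint 4: word begins with /t/ → ill-formed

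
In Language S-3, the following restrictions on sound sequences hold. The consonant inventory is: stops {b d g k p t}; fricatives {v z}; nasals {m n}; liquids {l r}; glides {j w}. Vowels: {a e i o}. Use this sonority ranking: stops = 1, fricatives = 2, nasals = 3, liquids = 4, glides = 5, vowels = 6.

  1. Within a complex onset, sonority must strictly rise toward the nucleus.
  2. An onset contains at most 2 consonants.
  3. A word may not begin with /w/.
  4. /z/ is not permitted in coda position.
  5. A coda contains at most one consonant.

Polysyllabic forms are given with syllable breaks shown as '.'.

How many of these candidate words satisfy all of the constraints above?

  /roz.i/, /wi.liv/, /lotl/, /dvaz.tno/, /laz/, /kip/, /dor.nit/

/roz.i/ — violates constraint 4: syllable 1 coda contains /z/ → not permitted
/wi.liv/ — violates constraint 3: word begins with /w/ → not permitted
/lotl/ — violates constraint 5: syllable 1 coda /tl/ has 2 consonants (> 1) → not permitted
/dvaz.tno/ — violates constraint 4: syllable 1 coda contains /z/ → not permitted
/laz/ — violates constraint 4: syllable 1 coda contains /z/ → not permitted
/kip/ — σ1 onset /k/, coda /p/ ok → permitted
/dor.nit/ — σ1 onset /d/, coda /r/ ok; σ2 onset /n/, coda /t/ ok → permitted
Permitted: /kip/, /dor.nit/ → 2.

2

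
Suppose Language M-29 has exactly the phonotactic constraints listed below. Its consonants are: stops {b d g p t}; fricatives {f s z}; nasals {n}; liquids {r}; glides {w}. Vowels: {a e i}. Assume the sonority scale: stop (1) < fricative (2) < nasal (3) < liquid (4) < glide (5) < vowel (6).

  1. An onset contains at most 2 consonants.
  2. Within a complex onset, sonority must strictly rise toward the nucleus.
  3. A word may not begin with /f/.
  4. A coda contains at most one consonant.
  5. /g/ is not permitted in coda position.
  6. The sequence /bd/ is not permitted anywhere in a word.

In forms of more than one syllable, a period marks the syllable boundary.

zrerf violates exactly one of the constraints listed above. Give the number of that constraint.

zrerf: syllable 1 coda /rf/ has 2 consonants (> 1).
This is a violation of constraint 4: "A coda contains at most one consonant."
The remaining constraints (1, 2, 3, 5, 6) are satisfied.

4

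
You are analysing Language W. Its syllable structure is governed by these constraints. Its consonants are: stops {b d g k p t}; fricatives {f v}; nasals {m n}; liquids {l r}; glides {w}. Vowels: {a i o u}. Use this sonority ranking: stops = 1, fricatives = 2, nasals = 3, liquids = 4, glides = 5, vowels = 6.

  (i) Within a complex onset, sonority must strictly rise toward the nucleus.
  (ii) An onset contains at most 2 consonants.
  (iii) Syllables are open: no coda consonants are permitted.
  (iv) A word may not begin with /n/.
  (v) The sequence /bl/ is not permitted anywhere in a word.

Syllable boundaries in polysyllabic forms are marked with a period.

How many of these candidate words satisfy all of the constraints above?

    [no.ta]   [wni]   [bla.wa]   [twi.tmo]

[no.ta] — violates constraint (iv): word begins with /n/ → ill-formed
[wni] — violates constraint (i): syllable 1 onset /wn/: /w/ (glide, 5) → /n/ (nasal, 3) does not rise → ill-formed
[bla.wa] — violates constraint (v): contains banned sequence /bl/ → ill-formed
[twi.tmo] — σ1 onset /tw/ (1→5 rises), coda /∅/ ok; σ2 onset /tm/ (1→3 rises), coda /∅/ ok → well-formed
Well-formed: [twi.tmo] → 1.

1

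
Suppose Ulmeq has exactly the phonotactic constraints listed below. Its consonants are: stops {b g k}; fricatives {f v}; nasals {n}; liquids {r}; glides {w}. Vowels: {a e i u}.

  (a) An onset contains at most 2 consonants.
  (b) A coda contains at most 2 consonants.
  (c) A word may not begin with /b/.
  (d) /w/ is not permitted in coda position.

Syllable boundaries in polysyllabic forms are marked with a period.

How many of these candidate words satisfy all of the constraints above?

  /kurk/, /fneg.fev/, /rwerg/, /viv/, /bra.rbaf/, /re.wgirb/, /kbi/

6

/kurk/ — σ1 onset /k/, coda /rk/ (2C) ok → phonotactically legal
/fneg.fev/ — σ1 onset /fn/ (2C), coda /g/ ok; σ2 onset /f/, coda /v/ ok → phonotactically legal
/rwerg/ — σ1 onset /rw/ (2C), coda /rg/ (2C) ok → phonotactically legal
/viv/ — σ1 onset /v/, coda /v/ ok → phonotactically legal
/bra.rbaf/ — violates constraint (c): word begins with /b/ → phonotactically illegal
/re.wgirb/ — σ1 onset /r/, coda /∅/ ok; σ2 onset /wg/ (2C), coda /rb/ (2C) ok → phonotactically legal
/kbi/ — σ1 onset /kb/ (2C), coda /∅/ ok → phonotactically legal
Phonotactically legal: /kurk/, /fneg.fev/, /rwerg/, /viv/, /re.wgirb/, /kbi/ → 6.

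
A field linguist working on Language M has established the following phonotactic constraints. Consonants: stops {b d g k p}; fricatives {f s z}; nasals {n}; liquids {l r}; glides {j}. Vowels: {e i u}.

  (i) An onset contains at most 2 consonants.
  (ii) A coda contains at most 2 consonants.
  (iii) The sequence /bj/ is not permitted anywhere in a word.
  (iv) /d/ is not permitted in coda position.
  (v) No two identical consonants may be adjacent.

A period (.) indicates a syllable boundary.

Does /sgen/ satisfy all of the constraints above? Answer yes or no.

yes

/sgen/ — σ1 onset /sg/ (2C), coda /n/ ok → well-formed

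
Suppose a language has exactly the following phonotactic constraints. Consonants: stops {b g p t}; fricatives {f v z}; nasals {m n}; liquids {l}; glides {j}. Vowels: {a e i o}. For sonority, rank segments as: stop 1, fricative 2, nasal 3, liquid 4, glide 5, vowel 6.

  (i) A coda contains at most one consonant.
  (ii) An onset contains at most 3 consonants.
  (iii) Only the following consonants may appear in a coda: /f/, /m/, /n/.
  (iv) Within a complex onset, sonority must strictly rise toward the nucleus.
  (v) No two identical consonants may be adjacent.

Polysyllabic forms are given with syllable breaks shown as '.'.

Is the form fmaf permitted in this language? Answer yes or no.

fmaf — σ1 onset /fm/ (2→3 rises), coda /f/ ok → permitted

yes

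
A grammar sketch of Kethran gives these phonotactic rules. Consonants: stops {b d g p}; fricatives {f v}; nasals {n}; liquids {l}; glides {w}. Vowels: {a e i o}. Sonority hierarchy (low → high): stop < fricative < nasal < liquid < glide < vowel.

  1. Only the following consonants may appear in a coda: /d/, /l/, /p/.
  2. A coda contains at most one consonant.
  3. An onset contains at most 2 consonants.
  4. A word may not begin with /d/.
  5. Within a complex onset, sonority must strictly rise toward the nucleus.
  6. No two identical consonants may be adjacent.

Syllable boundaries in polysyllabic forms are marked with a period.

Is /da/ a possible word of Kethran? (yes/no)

/da/ — violates constraint 4: word begins with /d/ → phonotactically illegal

no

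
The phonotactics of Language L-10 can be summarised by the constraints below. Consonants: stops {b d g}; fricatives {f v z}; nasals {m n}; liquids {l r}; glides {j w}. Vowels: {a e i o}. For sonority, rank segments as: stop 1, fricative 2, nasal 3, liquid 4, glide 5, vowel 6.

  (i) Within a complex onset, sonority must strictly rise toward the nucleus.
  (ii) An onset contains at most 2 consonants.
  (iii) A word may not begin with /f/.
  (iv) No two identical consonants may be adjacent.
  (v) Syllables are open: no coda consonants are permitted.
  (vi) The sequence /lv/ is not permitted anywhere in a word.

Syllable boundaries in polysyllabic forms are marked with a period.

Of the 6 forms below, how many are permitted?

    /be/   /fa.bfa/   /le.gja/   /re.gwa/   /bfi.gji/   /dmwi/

/be/ — σ1 onset /b/, coda /∅/ ok → permitted
/fa.bfa/ — violates constraint (iii): word begins with /f/ → not permitted
/le.gja/ — σ1 onset /l/, coda /∅/ ok; σ2 onset /gj/ (1→5 rises), coda /∅/ ok → permitted
/re.gwa/ — σ1 onset /r/, coda /∅/ ok; σ2 onset /gw/ (1→5 rises), coda /∅/ ok → permitted
/bfi.gji/ — σ1 onset /bf/ (1→2 rises), coda /∅/ ok; σ2 onset /gj/ (1→5 rises), coda /∅/ ok → permitted
/dmwi/ — violates constraint (ii): syllable 1 onset /dmw/ has 3 consonants (> 2) → not permitted
Permitted: /be/, /le.gja/, /re.gwa/, /bfi.gji/ → 4.

4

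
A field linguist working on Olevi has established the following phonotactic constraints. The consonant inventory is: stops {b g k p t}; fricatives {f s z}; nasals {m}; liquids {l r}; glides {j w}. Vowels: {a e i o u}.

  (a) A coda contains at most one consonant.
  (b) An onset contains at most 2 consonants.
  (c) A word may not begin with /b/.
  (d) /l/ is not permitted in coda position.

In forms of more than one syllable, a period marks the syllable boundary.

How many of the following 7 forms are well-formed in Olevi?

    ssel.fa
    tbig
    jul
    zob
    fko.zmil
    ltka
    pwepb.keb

ssel.fa — violates constraint (d): syllable 1 coda contains /l/ → ill-formed
tbig — σ1 onset /tb/ (2C), coda /g/ ok → well-formed
jul — violates constraint (d): syllable 1 coda contains /l/ → ill-formed
zob — σ1 onset /z/, coda /b/ ok → well-formed
fko.zmil — violates constraint (d): syllable 2 coda contains /l/ → ill-formed
ltka — violates constraint (b): syllable 1 onset /ltk/ has 3 consonants (> 2) → ill-formed
pwepb.keb — violates constraint (a): syllable 1 coda /pb/ has 2 consonants (> 1) → ill-formed
Well-formed: tbig, zob → 2.

2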